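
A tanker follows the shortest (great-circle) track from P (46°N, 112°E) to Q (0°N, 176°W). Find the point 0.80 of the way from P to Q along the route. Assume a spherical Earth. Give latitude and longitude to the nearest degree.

Convert each endpoint to a unit vector on the sphere (x = cos φ cos λ, y = cos φ sin λ, z = sin φ).
The central angle between the endpoints is δ = arccos(p₁·p₂) ≈ 1.354 rad (77.6°).
Interpolate at f = 0.80 with slerp weights a = sin((1−f)δ)/sin δ ≈ 0.274, b = sin(fδ)/sin δ ≈ 0.905.
p = a·p₁ + b·p₂ ≈ (-0.974, 0.113, 0.197); φ = arcsin(p_z) ≈ 11.37°, λ = atan2(p_y, p_x) ≈ 173.36°.

≈ (11°N, 173°E)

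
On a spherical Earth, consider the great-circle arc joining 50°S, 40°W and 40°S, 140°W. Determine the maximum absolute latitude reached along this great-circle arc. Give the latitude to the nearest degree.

The great circle lies in the plane with unit normal n̂ = (p₁ × p₂)/|p₁ × p₂|.
Here n̂_z ≈ -0.531; the vertex latitude is φ_max = arccos|n̂_z| ≈ 57.9°.
Check via Clairaut: cos φ_max = |cos φ₁| · sin C = cos(50.0°)·sin(124.3°) ≈ 0.531, again giving ≈ 57.9°.

≈ 58°S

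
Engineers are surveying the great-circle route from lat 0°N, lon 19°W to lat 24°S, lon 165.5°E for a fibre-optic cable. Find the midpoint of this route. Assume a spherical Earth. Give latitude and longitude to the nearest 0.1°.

The haversine formula gives a central angle δ ≈ 2.716 rad (155.6°) between the endpoints.
Interpolate at f = 1/2 with slerp weights a = sin((1−f)δ)/sin δ ≈ 2.367, b = sin(fδ)/sin δ ≈ 2.367.
p = a·p₁ + b·p₂ ≈ (0.145, -0.229, -0.963); φ = arcsin(p_z) ≈ -74.28°, λ = atan2(p_y, p_x) ≈ -57.76°.

≈ lat 74.3°S, lon 57.8°W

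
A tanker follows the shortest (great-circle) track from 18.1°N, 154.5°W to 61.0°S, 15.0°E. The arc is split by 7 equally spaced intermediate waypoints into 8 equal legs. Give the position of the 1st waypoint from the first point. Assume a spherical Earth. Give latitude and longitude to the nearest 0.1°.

Convert each endpoint to a unit vector on the sphere (x = cos φ cos λ, y = cos φ sin λ, z = sin φ).
The central angle between the endpoints is δ = arccos(p₁·p₂) ≈ 2.382 rad (136.5°).
Interpolate at f = 1/8 with slerp weights a = sin((1−f)δ)/sin δ ≈ 1.265, b = sin(fδ)/sin δ ≈ 0.426.
p = a·p₁ + b·p₂ ≈ (-0.886, -0.464, 0.021); φ = arcsin(p_z) ≈ 1.18°, λ = atan2(p_y, p_x) ≈ -152.34°.

≈ 1.2°N, 152.3°W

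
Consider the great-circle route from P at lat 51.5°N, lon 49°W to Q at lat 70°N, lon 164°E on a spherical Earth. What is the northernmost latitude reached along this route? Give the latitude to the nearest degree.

≈ 82°N

The great circle lies in the plane with unit normal n̂ = (p₁ × p₂)/|p₁ × p₂|.
Here n̂_z ≈ -0.140; the vertex latitude is φ_max = arccos|n̂_z| ≈ 82.0°.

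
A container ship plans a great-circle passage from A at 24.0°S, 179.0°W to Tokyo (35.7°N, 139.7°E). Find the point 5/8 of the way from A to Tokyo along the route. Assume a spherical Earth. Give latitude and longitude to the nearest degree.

≈ 14°N, 157°E

The haversine formula gives a central angle δ ≈ 1.245 rad (71.3°) between the endpoints.
Interpolate at f = 5/8 with slerp weights a = sin((1−f)δ)/sin δ ≈ 0.475, b = sin(fδ)/sin δ ≈ 0.741.
p = a·p₁ + b·p₂ ≈ (-0.893, 0.382, 0.239); φ = arcsin(p_z) ≈ 13.83°, λ = atan2(p_y, p_x) ≈ 156.86°.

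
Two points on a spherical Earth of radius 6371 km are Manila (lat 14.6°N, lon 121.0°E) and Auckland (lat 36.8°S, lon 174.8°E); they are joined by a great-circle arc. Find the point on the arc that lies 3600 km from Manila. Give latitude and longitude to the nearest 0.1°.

Convert each endpoint to a unit vector on the sphere (x = cos φ cos λ, y = cos φ sin λ, z = sin φ).
The central angle between the endpoints is δ = arccos(p₁·p₂) ≈ 1.259 rad (72.1°). The total great-circle distance is δ·R ≈ 1.259 × 6371 ≈ 8022 km, so the target fraction is f = 3600/8022 ≈ 0.449.
Interpolate at f ≈ 0.449 with slerp weights a = sin((1−f)δ)/sin δ ≈ 0.672, b = sin(fδ)/sin δ ≈ 0.563.
p = a·p₁ + b·p₂ ≈ (-0.784, 0.598, -0.168); φ = arcsin(p_z) ≈ -9.65°, λ = atan2(p_y, p_x) ≈ 142.64°.

≈ lat 9.6°S, lon 142.6°E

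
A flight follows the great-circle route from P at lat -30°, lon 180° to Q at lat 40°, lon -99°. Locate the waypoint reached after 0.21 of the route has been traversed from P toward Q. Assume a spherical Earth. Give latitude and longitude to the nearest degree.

≈ lat -15°, lon -163°

Convert each endpoint to a unit vector on the sphere (x = cos φ cos λ, y = cos φ sin λ, z = sin φ).
The central angle between the endpoints is δ = arccos(p₁·p₂) ≈ 1.790 rad (102.6°).
Interpolate at f = 0.21 with slerp weights a = sin((1−f)δ)/sin δ ≈ 1.012, b = sin(fδ)/sin δ ≈ 0.376.
p = a·p₁ + b·p₂ ≈ (-0.922, -0.285, -0.264); φ = arcsin(p_z) ≈ -15.32°, λ = atan2(p_y, p_x) ≈ -162.84°.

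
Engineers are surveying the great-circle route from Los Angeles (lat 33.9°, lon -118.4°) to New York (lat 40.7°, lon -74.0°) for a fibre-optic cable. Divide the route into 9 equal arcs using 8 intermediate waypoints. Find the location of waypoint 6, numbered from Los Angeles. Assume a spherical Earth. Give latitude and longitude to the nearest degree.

Convert each endpoint to a unit vector on the sphere (x = cos φ cos λ, y = cos φ sin λ, z = sin φ).
The central angle between the endpoints is δ = arccos(p₁·p₂) ≈ 0.621 rad (35.6°).
Interpolate at f = 6/9 with slerp weights a = sin((1−f)δ)/sin δ ≈ 0.353, b = sin(fδ)/sin δ ≈ 0.691.
p = a·p₁ + b·p₂ ≈ (0.005, -0.762, 0.648); φ = arcsin(p_z) ≈ 40.38°, λ = atan2(p_y, p_x) ≈ -89.62°.

≈ lat 40°, lon -90°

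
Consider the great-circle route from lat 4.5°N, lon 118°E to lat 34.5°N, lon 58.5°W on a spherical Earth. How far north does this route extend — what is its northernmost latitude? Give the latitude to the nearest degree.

The great circle lies in the plane with unit normal n̂ = (p₁ × p₂)/|p₁ × p₂|.
Here n̂_z ≈ -0.079; the vertex latitude is φ_max = arccos|n̂_z| ≈ 85.4°.
Check via Clairaut: cos φ_max = |cos φ₁| · sin C = cos(4.5°)·sin(4.6°) ≈ 0.079, again giving ≈ 85.4°.

≈ 85°N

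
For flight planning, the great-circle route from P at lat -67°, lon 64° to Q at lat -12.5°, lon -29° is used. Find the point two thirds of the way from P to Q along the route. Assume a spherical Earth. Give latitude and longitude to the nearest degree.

≈ lat -36°, lon -16°

Write both endpoints as unit vectors p₁, p₂ with components (cos φ cos λ, cos φ sin λ, sin φ).
The central angle between the endpoints is δ = arccos(p₁·p₂) ≈ 1.391 rad (79.7°).
Interpolate at f = 2/3 with slerp weights a = sin((1−f)δ)/sin δ ≈ 0.454, b = sin(fδ)/sin δ ≈ 0.813.
p = a·p₁ + b·p₂ ≈ (0.772, -0.225, -0.594); φ = arcsin(p_z) ≈ -36.46°, λ = atan2(p_y, p_x) ≈ -16.26°.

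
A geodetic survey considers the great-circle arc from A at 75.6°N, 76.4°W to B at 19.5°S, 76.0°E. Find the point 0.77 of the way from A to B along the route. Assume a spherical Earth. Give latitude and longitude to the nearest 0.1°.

≈ 8.3°N, 72.3°E

The haversine formula gives a central angle δ ≈ 2.131 rad (122.1°) between the endpoints.
Interpolate at f = 0.77 with slerp weights a = sin((1−f)δ)/sin δ ≈ 0.555, b = sin(fδ)/sin δ ≈ 1.177.
p = a·p₁ + b·p₂ ≈ (0.301, 0.943, 0.145); φ = arcsin(p_z) ≈ 8.34°, λ = atan2(p_y, p_x) ≈ 72.29°.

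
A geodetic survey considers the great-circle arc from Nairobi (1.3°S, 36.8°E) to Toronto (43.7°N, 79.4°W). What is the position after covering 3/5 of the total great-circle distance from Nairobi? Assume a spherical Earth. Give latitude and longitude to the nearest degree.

≈ 41°N, 19°W

Write both endpoints as unit vectors p₁, p₂ with components (cos φ cos λ, cos φ sin λ, sin φ).
The central angle between the endpoints is δ = arccos(p₁·p₂) ≈ 1.912 rad (109.6°).
Interpolate at f = 3/5 with slerp weights a = sin((1−f)δ)/sin δ ≈ 0.735, b = sin(fδ)/sin δ ≈ 0.967.
p = a·p₁ + b·p₂ ≈ (0.717, -0.247, 0.652); φ = arcsin(p_z) ≈ 40.67°, λ = atan2(p_y, p_x) ≈ -19.04°.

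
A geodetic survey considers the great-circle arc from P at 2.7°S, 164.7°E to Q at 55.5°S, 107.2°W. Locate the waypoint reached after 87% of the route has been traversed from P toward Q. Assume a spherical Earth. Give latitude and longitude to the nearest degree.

≈ 54°S, 127°W

Convert each endpoint to a unit vector on the sphere (x = cos φ cos λ, y = cos φ sin λ, z = sin φ).
The central angle between the endpoints is δ = arccos(p₁·p₂) ≈ 1.513 rad (86.7°).
Interpolate at f = 0.87 with slerp weights a = sin((1−f)δ)/sin δ ≈ 0.196, b = sin(fδ)/sin δ ≈ 0.969.
p = a·p₁ + b·p₂ ≈ (-0.351, -0.473, -0.808); φ = arcsin(p_z) ≈ -53.92°, λ = atan2(p_y, p_x) ≈ -126.58°.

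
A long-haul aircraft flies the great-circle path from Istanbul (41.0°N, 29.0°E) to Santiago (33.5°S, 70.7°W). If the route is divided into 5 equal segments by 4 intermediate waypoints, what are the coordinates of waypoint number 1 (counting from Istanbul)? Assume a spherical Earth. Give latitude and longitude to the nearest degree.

≈ 29°N, 4°E

Write both endpoints as unit vectors p₁, p₂ with components (cos φ cos λ, cos φ sin λ, sin φ).
The central angle between the endpoints is δ = arccos(p₁·p₂) ≈ 2.058 rad (117.9°).
Interpolate at f = 1/5 with slerp weights a = sin((1−f)δ)/sin δ ≈ 1.128, b = sin(fδ)/sin δ ≈ 0.453.
p = a·p₁ + b·p₂ ≈ (0.870, 0.057, 0.490); φ = arcsin(p_z) ≈ 29.37°, λ = atan2(p_y, p_x) ≈ 3.72°.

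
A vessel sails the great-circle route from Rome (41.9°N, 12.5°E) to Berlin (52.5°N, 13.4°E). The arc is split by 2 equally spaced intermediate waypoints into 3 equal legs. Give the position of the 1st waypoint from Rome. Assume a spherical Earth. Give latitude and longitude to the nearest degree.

≈ 45°N, 13°E

Write both endpoints as unit vectors p₁, p₂ with components (cos φ cos λ, cos φ sin λ, sin φ).
The central angle between the endpoints is δ = arccos(p₁·p₂) ≈ 0.185 rad (10.6°).
Interpolate at f = 1/3 with slerp weights a = sin((1−f)δ)/sin δ ≈ 0.669, b = sin(fδ)/sin δ ≈ 0.335.
p = a·p₁ + b·p₂ ≈ (0.684, 0.155, 0.712); φ = arcsin(p_z) ≈ 45.43°, λ = atan2(p_y, p_x) ≈ 12.76°.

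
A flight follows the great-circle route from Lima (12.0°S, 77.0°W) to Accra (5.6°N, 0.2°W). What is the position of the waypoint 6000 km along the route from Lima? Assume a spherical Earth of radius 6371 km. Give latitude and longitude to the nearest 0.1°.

Convert each endpoint to a unit vector on the sphere (x = cos φ cos λ, y = cos φ sin λ, z = sin φ).
The central angle between the endpoints is δ = arccos(p₁·p₂) ≈ 1.367 rad (78.3°). The total great-circle distance is δ·R ≈ 1.367 × 6371 ≈ 8712 km, so the target fraction is f = 6000/8712 ≈ 0.689.
Interpolate at f ≈ 0.689 with slerp weights a = sin((1−f)δ)/sin δ ≈ 0.422, b = sin(fδ)/sin δ ≈ 0.826.
p = a·p₁ + b·p₂ ≈ (0.914, -0.405, -0.007); φ = arcsin(p_z) ≈ -0.41°, λ = atan2(p_y, p_x) ≈ -23.87°.

≈ 0.4°S, 23.9°W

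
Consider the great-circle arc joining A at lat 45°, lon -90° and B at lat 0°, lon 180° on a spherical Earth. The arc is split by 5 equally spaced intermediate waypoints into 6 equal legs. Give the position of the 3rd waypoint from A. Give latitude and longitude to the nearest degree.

≈ lat 30°, lon -145°

From cos δ = sin φ₁ sin φ₂ + cos φ₁ cos φ₂ cos Δλ, the central angle is δ ≈ 1.571 rad (90.0°).
Interpolate at f = 3/6 with slerp weights a = sin((1−f)δ)/sin δ ≈ 0.707, b = sin(fδ)/sin δ ≈ 0.707.
p = a·p₁ + b·p₂ ≈ (-0.707, -0.500, 0.500); φ = arcsin(p_z) ≈ 30.00°, λ = atan2(p_y, p_x) ≈ -144.74°.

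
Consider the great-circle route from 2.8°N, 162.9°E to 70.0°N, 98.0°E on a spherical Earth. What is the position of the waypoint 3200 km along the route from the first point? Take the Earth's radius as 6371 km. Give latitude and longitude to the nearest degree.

The haversine formula gives a central angle δ ≈ 1.379 rad (79.0°) between the endpoints. The total great-circle distance is δ·R ≈ 1.379 × 6371 ≈ 8784 km, so the target fraction is f = 3200/8784 ≈ 0.364.
Interpolate at f ≈ 0.364 with slerp weights a = sin((1−f)δ)/sin δ ≈ 0.783, b = sin(fδ)/sin δ ≈ 0.490.
p = a·p₁ + b·p₂ ≈ (-0.771, 0.396, 0.499); φ = arcsin(p_z) ≈ 29.94°, λ = atan2(p_y, p_x) ≈ 152.80°.

≈ 30°N, 153°E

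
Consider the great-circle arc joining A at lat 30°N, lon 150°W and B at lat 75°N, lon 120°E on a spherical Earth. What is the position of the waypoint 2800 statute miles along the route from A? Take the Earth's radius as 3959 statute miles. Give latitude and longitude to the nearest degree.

Write both endpoints as unit vectors p₁, p₂ with components (cos φ cos λ, cos φ sin λ, sin φ).
The central angle between the endpoints is δ = arccos(p₁·p₂) ≈ 1.067 rad (61.1°). The total great-circle distance is δ·R ≈ 1.067 × 3959 ≈ 4223 mi, so the target fraction is f = 2800/4223 ≈ 0.663.
Interpolate at f ≈ 0.663 with slerp weights a = sin((1−f)δ)/sin δ ≈ 0.402, b = sin(fδ)/sin δ ≈ 0.742.
p = a·p₁ + b·p₂ ≈ (-0.397, -0.008, 0.918); φ = arcsin(p_z) ≈ 66.58°, λ = atan2(p_y, p_x) ≈ -178.90°.

≈ lat 67°N, lon 179°W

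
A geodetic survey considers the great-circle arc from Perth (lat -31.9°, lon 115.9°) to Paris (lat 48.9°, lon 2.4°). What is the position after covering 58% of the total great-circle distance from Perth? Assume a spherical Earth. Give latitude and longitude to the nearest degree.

Write both endpoints as unit vectors p₁, p₂ with components (cos φ cos λ, cos φ sin λ, sin φ).
The central angle between the endpoints is δ = arccos(p₁·p₂) ≈ 2.240 rad (128.4°).
Interpolate at f = 0.58 with slerp weights a = sin((1−f)δ)/sin δ ≈ 1.031, b = sin(fδ)/sin δ ≈ 1.229.
p = a·p₁ + b·p₂ ≈ (0.425, 0.821, 0.381); φ = arcsin(p_z) ≈ 22.41°, λ = atan2(p_y, p_x) ≈ 62.64°.

≈ lat 22°, lon 63°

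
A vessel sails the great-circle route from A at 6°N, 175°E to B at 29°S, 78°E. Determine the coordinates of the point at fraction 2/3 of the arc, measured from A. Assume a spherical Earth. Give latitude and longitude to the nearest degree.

≈ 23°S, 114°E

From cos δ = sin φ₁ sin φ₂ + cos φ₁ cos φ₂ cos Δλ, the central angle is δ ≈ 1.728 rad (99.0°).
Interpolate at f = 2/3 with slerp weights a = sin((1−f)δ)/sin δ ≈ 0.552, b = sin(fδ)/sin δ ≈ 0.925.
p = a·p₁ + b·p₂ ≈ (-0.378, 0.839, -0.391); φ = arcsin(p_z) ≈ -23.01°, λ = atan2(p_y, p_x) ≈ 114.26°.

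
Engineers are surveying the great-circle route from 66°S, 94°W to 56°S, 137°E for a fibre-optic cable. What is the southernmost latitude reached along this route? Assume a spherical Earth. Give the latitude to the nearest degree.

The great circle lies in the plane with unit normal n̂ = (p₁ × p₂)/|p₁ × p₂|.
Here n̂_z ≈ -0.224; the vertex latitude is φ_max = arccos|n̂_z| ≈ 77.1°.

≈ 77°S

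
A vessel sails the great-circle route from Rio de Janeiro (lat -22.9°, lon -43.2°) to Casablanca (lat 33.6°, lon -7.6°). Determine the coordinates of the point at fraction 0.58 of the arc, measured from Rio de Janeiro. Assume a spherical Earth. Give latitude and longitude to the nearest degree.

≈ lat 10°, lon -24°

Write both endpoints as unit vectors p₁, p₂ with components (cos φ cos λ, cos φ sin λ, sin φ).
The central angle between the endpoints is δ = arccos(p₁·p₂) ≈ 1.150 rad (65.9°).
Interpolate at f = 0.58 with slerp weights a = sin((1−f)δ)/sin δ ≈ 0.509, b = sin(fδ)/sin δ ≈ 0.678.
p = a·p₁ + b·p₂ ≈ (0.901, -0.396, 0.177); φ = arcsin(p_z) ≈ 10.20°, λ = atan2(p_y, p_x) ≈ -23.69°.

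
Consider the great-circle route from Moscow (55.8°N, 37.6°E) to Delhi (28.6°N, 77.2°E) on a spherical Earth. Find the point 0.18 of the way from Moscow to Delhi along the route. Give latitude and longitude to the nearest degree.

≈ (52°N, 48°E)

Write both endpoints as unit vectors p₁, p₂ with components (cos φ cos λ, cos φ sin λ, sin φ).
The central angle between the endpoints is δ = arccos(p₁·p₂) ≈ 0.682 rad (39.1°).
Interpolate at f = 0.18 with slerp weights a = sin((1−f)δ)/sin δ ≈ 0.842, b = sin(fδ)/sin δ ≈ 0.194.
p = a·p₁ + b·p₂ ≈ (0.413, 0.455, 0.789); φ = arcsin(p_z) ≈ 52.10°, λ = atan2(p_y, p_x) ≈ 47.80°.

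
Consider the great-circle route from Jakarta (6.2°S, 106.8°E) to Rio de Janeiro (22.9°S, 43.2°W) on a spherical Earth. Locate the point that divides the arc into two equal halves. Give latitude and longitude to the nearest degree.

≈ 45°S, 40°E

Write both endpoints as unit vectors p₁, p₂ with components (cos φ cos λ, cos φ sin λ, sin φ).
The central angle between the endpoints is δ = arccos(p₁·p₂) ≈ 2.420 rad (138.7°).
Interpolate at f = 1/2 with slerp weights a = sin((1−f)δ)/sin δ ≈ 1.417, b = sin(fδ)/sin δ ≈ 1.417.
p = a·p₁ + b·p₂ ≈ (0.544, 0.455, -0.705); φ = arcsin(p_z) ≈ -44.79°, λ = atan2(p_y, p_x) ≈ 39.89°.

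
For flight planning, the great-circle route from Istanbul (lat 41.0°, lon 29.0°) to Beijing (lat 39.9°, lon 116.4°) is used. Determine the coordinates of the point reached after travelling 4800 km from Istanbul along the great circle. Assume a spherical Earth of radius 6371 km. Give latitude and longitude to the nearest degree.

≈ lat 48°, lon 90°

Convert each endpoint to a unit vector on the sphere (x = cos φ cos λ, y = cos φ sin λ, z = sin φ).
The central angle between the endpoints is δ = arccos(p₁·p₂) ≈ 1.107 rad (63.4°). The total great-circle distance is δ·R ≈ 1.107 × 6371 ≈ 7055 km, so the target fraction is f = 4800/7055 ≈ 0.680.
Interpolate at f ≈ 0.680 with slerp weights a = sin((1−f)δ)/sin δ ≈ 0.387, b = sin(fδ)/sin δ ≈ 0.765.
p = a·p₁ + b·p₂ ≈ (-0.005, 0.667, 0.745); φ = arcsin(p_z) ≈ 48.14°, λ = atan2(p_y, p_x) ≈ 90.44°.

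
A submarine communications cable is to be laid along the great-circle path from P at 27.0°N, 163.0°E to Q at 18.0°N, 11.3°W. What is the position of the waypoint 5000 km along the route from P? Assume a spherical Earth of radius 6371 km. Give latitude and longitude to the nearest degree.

≈ 71°N, 146°E

From cos δ = sin φ₁ sin φ₂ + cos φ₁ cos φ₂ cos Δλ, the central angle is δ ≈ 2.350 rad (134.7°). The total great-circle distance is δ·R ≈ 2.350 × 6371 ≈ 14974 km, so the target fraction is f = 5000/14974 ≈ 0.334.
Interpolate at f ≈ 0.334 with slerp weights a = sin((1−f)δ)/sin δ ≈ 1.406, b = sin(fδ)/sin δ ≈ 0.994.
p = a·p₁ + b·p₂ ≈ (-0.271, 0.181, 0.945); φ = arcsin(p_z) ≈ 70.96°, λ = atan2(p_y, p_x) ≈ 146.28°.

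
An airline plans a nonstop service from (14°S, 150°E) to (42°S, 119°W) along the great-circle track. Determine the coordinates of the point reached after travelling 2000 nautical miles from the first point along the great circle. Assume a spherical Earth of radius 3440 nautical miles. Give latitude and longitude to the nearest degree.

Write both endpoints as unit vectors p₁, p₂ with components (cos φ cos λ, cos φ sin λ, sin φ).
The central angle between the endpoints is δ = arccos(p₁·p₂) ≈ 1.421 rad (81.4°). The total great-circle distance is δ·R ≈ 1.421 × 3440 ≈ 4888 nmi, so the target fraction is f = 2000/4888 ≈ 0.409.
Interpolate at f ≈ 0.409 with slerp weights a = sin((1−f)δ)/sin δ ≈ 0.753, b = sin(fδ)/sin δ ≈ 0.555.
p = a·p₁ + b·p₂ ≈ (-0.833, 0.004, -0.554); φ = arcsin(p_z) ≈ -33.63°, λ = atan2(p_y, p_x) ≈ 179.71°.

≈ (34°S, 180°E)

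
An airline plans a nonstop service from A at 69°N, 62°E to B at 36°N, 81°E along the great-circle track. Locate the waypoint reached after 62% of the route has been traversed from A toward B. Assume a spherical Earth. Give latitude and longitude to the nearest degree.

≈ 49°N, 77°E

The haversine formula gives a central angle δ ≈ 0.604 rad (34.6°) between the endpoints.
Interpolate at f = 0.62 with slerp weights a = sin((1−f)δ)/sin δ ≈ 0.401, b = sin(fδ)/sin δ ≈ 0.644.
p = a·p₁ + b·p₂ ≈ (0.149, 0.641, 0.753); φ = arcsin(p_z) ≈ 48.82°, λ = atan2(p_y, p_x) ≈ 76.93°.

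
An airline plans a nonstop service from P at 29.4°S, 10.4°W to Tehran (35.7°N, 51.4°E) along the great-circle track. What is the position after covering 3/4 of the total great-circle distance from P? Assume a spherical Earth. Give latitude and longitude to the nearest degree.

≈ 20°N, 34°E

The haversine formula gives a central angle δ ≈ 1.523 rad (87.3°) between the endpoints.
Interpolate at f = 3/4 with slerp weights a = sin((1−f)δ)/sin δ ≈ 0.372, b = sin(fδ)/sin δ ≈ 0.911.
p = a·p₁ + b·p₂ ≈ (0.780, 0.519, 0.349); φ = arcsin(p_z) ≈ 20.41°, λ = atan2(p_y, p_x) ≈ 33.66°.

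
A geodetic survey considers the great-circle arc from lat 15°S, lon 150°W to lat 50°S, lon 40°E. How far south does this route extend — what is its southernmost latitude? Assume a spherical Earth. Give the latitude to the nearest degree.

≈ 83°S

The great circle lies in the plane with unit normal n̂ = (p₁ × p₂)/|p₁ × p₂|.
Here n̂_z ≈ -0.118; the vertex latitude is φ_max = arccos|n̂_z| ≈ 83.2°.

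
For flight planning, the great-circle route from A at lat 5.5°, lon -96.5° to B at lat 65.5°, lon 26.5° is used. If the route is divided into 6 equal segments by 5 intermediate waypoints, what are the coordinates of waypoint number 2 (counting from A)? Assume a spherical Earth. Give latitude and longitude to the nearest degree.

≈ lat 36°, lon -83°

Convert each endpoint to a unit vector on the sphere (x = cos φ cos λ, y = cos φ sin λ, z = sin φ).
The central angle between the endpoints is δ = arccos(p₁·p₂) ≈ 1.709 rad (97.9°).
Interpolate at f = 2/6 with slerp weights a = sin((1−f)δ)/sin δ ≈ 0.917, b = sin(fδ)/sin δ ≈ 0.544.
p = a·p₁ + b·p₂ ≈ (0.099, -0.806, 0.583); φ = arcsin(p_z) ≈ 35.69°, λ = atan2(p_y, p_x) ≈ -83.02°.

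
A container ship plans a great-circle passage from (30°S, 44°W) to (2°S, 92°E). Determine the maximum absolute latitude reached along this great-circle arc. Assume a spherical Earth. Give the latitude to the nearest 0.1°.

≈ 41.0°S

The great circle lies in the plane with unit normal n̂ = (p₁ × p₂)/|p₁ × p₂|.
Here n̂_z ≈ +0.755; the vertex latitude is φ_max = arccos|n̂_z| ≈ 41.0°.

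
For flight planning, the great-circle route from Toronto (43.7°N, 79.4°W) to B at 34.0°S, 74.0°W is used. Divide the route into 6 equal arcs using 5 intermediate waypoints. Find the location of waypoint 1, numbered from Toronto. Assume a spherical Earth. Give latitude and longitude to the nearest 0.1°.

≈ 30.8°N, 78.2°W

From cos δ = sin φ₁ sin φ₂ + cos φ₁ cos φ₂ cos Δλ, the central angle is δ ≈ 1.359 rad (77.9°).
Interpolate at f = 1/6 with slerp weights a = sin((1−f)δ)/sin δ ≈ 0.926, b = sin(fδ)/sin δ ≈ 0.230.
p = a·p₁ + b·p₂ ≈ (0.176, -0.841, 0.511); φ = arcsin(p_z) ≈ 30.76°, λ = atan2(p_y, p_x) ≈ -78.21°.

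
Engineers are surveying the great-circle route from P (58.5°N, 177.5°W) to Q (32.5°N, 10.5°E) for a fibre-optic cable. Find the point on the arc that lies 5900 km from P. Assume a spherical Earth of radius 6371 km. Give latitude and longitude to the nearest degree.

≈ (68°N, 17°E)

Convert each endpoint to a unit vector on the sphere (x = cos φ cos λ, y = cos φ sin λ, z = sin φ).
The central angle between the endpoints is δ = arccos(p₁·p₂) ≈ 1.549 rad (88.8°). The total great-circle distance is δ·R ≈ 1.549 × 6371 ≈ 9869 km, so the target fraction is f = 5900/9869 ≈ 0.598.
Interpolate at f ≈ 0.598 with slerp weights a = sin((1−f)δ)/sin δ ≈ 0.584, b = sin(fδ)/sin δ ≈ 0.799.
p = a·p₁ + b·p₂ ≈ (0.358, 0.110, 0.927); φ = arcsin(p_z) ≈ 67.99°, λ = atan2(p_y, p_x) ≈ 17.00°.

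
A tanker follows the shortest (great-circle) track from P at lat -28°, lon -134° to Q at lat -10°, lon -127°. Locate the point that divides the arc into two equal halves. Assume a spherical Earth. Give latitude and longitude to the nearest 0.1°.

≈ lat -19.0°, lon -130.3°

Write both endpoints as unit vectors p₁, p₂ with components (cos φ cos λ, cos φ sin λ, sin φ).
The central angle between the endpoints is δ = arccos(p₁·p₂) ≈ 0.334 rad (19.2°).
Interpolate at f = 1/2 with slerp weights a = sin((1−f)δ)/sin δ ≈ 0.507, b = sin(fδ)/sin δ ≈ 0.507.
p = a·p₁ + b·p₂ ≈ (-0.612, -0.721, -0.326); φ = arcsin(p_z) ≈ -19.03°, λ = atan2(p_y, p_x) ≈ -130.31°.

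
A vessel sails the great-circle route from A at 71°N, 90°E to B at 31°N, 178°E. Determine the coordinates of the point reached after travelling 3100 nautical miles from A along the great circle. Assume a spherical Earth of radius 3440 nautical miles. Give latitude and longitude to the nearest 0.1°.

≈ 38.9°N, 173.9°E

The haversine formula gives a central angle δ ≈ 1.051 rad (60.2°) between the endpoints. The total great-circle distance is δ·R ≈ 1.051 × 3440 ≈ 3615 nmi, so the target fraction is f = 3100/3615 ≈ 0.857.
Interpolate at f ≈ 0.857 with slerp weights a = sin((1−f)δ)/sin δ ≈ 0.172, b = sin(fδ)/sin δ ≈ 0.903.
p = a·p₁ + b·p₂ ≈ (-0.774, 0.083, 0.628); φ = arcsin(p_z) ≈ 38.89°, λ = atan2(p_y, p_x) ≈ 173.88°.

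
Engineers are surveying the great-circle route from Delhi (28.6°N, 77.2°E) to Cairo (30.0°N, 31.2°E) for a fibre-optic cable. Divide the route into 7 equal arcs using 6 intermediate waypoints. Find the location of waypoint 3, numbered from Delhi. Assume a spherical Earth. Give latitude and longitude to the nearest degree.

≈ 31°N, 58°E

The haversine formula gives a central angle δ ≈ 0.696 rad (39.9°) between the endpoints.
Interpolate at f = 3/7 with slerp weights a = sin((1−f)δ)/sin δ ≈ 0.604, b = sin(fδ)/sin δ ≈ 0.458.
p = a·p₁ + b·p₂ ≈ (0.457, 0.723, 0.518); φ = arcsin(p_z) ≈ 31.22°, λ = atan2(p_y, p_x) ≈ 57.69°.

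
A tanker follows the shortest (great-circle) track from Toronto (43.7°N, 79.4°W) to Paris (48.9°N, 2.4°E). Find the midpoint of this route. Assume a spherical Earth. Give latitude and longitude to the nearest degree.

From cos δ = sin φ₁ sin φ₂ + cos φ₁ cos φ₂ cos Δλ, the central angle is δ ≈ 0.942 rad (54.0°).
Interpolate at f = 1/2 with slerp weights a = sin((1−f)δ)/sin δ ≈ 0.561, b = sin(fδ)/sin δ ≈ 0.561.
p = a·p₁ + b·p₂ ≈ (0.443, -0.383, 0.810); φ = arcsin(p_z) ≈ 54.14°, λ = atan2(p_y, p_x) ≈ -40.86°.

≈ 54°N, 41°W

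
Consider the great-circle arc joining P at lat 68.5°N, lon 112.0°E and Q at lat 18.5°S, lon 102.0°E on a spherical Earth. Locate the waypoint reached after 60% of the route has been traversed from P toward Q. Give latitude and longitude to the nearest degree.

≈ lat 16°N, lon 104°E

From cos δ = sin φ₁ sin φ₂ + cos φ₁ cos φ₂ cos Δλ, the central angle is δ ≈ 1.524 rad (87.3°).
Interpolate at f = 0.60 with slerp weights a = sin((1−f)δ)/sin δ ≈ 0.573, b = sin(fδ)/sin δ ≈ 0.793.
p = a·p₁ + b·p₂ ≈ (-0.235, 0.930, 0.282); φ = arcsin(p_z) ≈ 16.36°, λ = atan2(p_y, p_x) ≈ 104.18°.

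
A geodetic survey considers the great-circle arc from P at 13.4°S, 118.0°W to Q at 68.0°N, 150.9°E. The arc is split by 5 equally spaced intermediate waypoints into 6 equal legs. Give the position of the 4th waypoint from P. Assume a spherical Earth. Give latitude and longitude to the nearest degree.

Convert each endpoint to a unit vector on the sphere (x = cos φ cos λ, y = cos φ sin λ, z = sin φ).
The central angle between the endpoints is δ = arccos(p₁·p₂) ≈ 1.795 rad (102.8°).
Interpolate at f = 4/6 with slerp weights a = sin((1−f)δ)/sin δ ≈ 0.578, b = sin(fδ)/sin δ ≈ 0.955.
p = a·p₁ + b·p₂ ≈ (-0.576, -0.322, 0.751); φ = arcsin(p_z) ≈ 48.69°, λ = atan2(p_y, p_x) ≈ -150.79°.

≈ 49°N, 151°W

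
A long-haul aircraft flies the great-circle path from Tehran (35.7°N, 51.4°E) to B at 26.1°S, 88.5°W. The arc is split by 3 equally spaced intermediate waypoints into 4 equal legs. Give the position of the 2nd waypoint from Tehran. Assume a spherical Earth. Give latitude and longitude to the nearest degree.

Convert each endpoint to a unit vector on the sphere (x = cos φ cos λ, y = cos φ sin λ, z = sin φ).
The central angle between the endpoints is δ = arccos(p₁·p₂) ≈ 2.523 rad (144.5°).
Interpolate at f = 2/4 with slerp weights a = sin((1−f)δ)/sin δ ≈ 1.642, b = sin(fδ)/sin δ ≈ 1.642.
p = a·p₁ + b·p₂ ≈ (0.871, -0.432, 0.236); φ = arcsin(p_z) ≈ 13.64°, λ = atan2(p_y, p_x) ≈ -26.39°.

≈ 14°N, 26°W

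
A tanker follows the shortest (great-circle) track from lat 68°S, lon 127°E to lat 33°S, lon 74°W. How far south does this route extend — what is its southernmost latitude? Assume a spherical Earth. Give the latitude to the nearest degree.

≈ 83°S

The great circle lies in the plane with unit normal n̂ = (p₁ × p₂)/|p₁ × p₂|.
Here n̂_z ≈ +0.115; the vertex latitude is φ_max = arccos|n̂_z| ≈ 83.4°.
Check via Clairaut: cos φ_max = |cos φ₁| · sin C = cos(68.0°)·sin(162.1°) ≈ 0.115, again giving ≈ 83.4°.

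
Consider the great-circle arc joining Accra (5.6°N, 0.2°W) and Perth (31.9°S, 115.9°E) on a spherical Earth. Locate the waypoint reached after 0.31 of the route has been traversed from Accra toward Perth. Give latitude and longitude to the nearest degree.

≈ 14°S, 30°E

Write both endpoints as unit vectors p₁, p₂ with components (cos φ cos λ, cos φ sin λ, sin φ).
The central angle between the endpoints is δ = arccos(p₁·p₂) ≈ 2.008 rad (115.0°).
Interpolate at f = 0.31 with slerp weights a = sin((1−f)δ)/sin δ ≈ 1.085, b = sin(fδ)/sin δ ≈ 0.644.
p = a·p₁ + b·p₂ ≈ (0.841, 0.488, -0.234); φ = arcsin(p_z) ≈ -13.54°, λ = atan2(p_y, p_x) ≈ 30.11°.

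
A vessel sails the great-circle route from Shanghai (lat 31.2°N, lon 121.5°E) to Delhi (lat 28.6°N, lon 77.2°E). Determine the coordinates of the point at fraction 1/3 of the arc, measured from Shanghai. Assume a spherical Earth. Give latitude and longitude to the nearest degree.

Convert each endpoint to a unit vector on the sphere (x = cos φ cos λ, y = cos φ sin λ, z = sin φ).
The central angle between the endpoints is δ = arccos(p₁·p₂) ≈ 0.667 rad (38.2°).
Interpolate at f = 1/3 with slerp weights a = sin((1−f)δ)/sin δ ≈ 0.695, b = sin(fδ)/sin δ ≈ 0.356.
p = a·p₁ + b·p₂ ≈ (-0.241, 0.812, 0.531); φ = arcsin(p_z) ≈ 32.06°, λ = atan2(p_y, p_x) ≈ 106.55°.

≈ lat 32°N, lon 107°E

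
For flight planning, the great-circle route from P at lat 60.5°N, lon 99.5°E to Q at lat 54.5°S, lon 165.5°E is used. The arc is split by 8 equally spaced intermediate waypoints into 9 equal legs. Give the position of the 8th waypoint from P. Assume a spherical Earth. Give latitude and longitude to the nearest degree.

Convert each endpoint to a unit vector on the sphere (x = cos φ cos λ, y = cos φ sin λ, z = sin φ).
The central angle between the endpoints is δ = arccos(p₁·p₂) ≈ 2.205 rad (126.3°).
Interpolate at f = 8/9 with slerp weights a = sin((1−f)δ)/sin δ ≈ 0.301, b = sin(fδ)/sin δ ≈ 1.148.
p = a·p₁ + b·p₂ ≈ (-0.670, 0.313, -0.673); φ = arcsin(p_z) ≈ -42.30°, λ = atan2(p_y, p_x) ≈ 154.95°.

≈ lat 42°S, lon 155°E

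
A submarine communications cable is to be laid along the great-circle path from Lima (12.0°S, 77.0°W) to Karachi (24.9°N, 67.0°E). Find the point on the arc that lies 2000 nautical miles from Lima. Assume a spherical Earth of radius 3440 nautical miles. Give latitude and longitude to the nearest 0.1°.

From cos δ = sin φ₁ sin φ₂ + cos φ₁ cos φ₂ cos Δλ, the central angle is δ ≈ 2.507 rad (143.6°). The total great-circle distance is δ·R ≈ 2.507 × 3440 ≈ 8624 nmi, so the target fraction is f = 2000/8624 ≈ 0.232.
Interpolate at f ≈ 0.232 with slerp weights a = sin((1−f)δ)/sin δ ≈ 1.582, b = sin(fδ)/sin δ ≈ 0.926.
p = a·p₁ + b·p₂ ≈ (0.676, -0.734, 0.061); φ = arcsin(p_z) ≈ 3.51°, λ = atan2(p_y, p_x) ≈ -47.34°.

≈ 3.5°N, 47.3°W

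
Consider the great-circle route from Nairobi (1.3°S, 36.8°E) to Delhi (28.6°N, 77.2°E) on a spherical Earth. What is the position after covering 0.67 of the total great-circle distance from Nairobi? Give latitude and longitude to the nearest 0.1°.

≈ (19.6°N, 62.5°E)

Write both endpoints as unit vectors p₁, p₂ with components (cos φ cos λ, cos φ sin λ, sin φ).
The central angle between the endpoints is δ = arccos(p₁·p₂) ≈ 0.853 rad (48.9°).
Interpolate at f = 0.67 with slerp weights a = sin((1−f)δ)/sin δ ≈ 0.369, b = sin(fδ)/sin δ ≈ 0.718.
p = a·p₁ + b·p₂ ≈ (0.435, 0.836, 0.335); φ = arcsin(p_z) ≈ 19.60°, λ = atan2(p_y, p_x) ≈ 62.51°.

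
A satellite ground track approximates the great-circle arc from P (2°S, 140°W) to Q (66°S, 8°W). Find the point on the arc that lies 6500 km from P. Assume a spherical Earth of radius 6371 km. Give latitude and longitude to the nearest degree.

Write both endpoints as unit vectors p₁, p₂ with components (cos φ cos λ, cos φ sin λ, sin φ).
The central angle between the endpoints is δ = arccos(p₁·p₂) ≈ 1.813 rad (103.9°). The total great-circle distance is δ·R ≈ 1.813 × 6371 ≈ 11552 km, so the target fraction is f = 6500/11552 ≈ 0.563.
Interpolate at f ≈ 0.563 with slerp weights a = sin((1−f)δ)/sin δ ≈ 0.734, b = sin(fδ)/sin δ ≈ 0.878.
p = a·p₁ + b·p₂ ≈ (-0.208, -0.521, -0.828); φ = arcsin(p_z) ≈ -55.86°, λ = atan2(p_y, p_x) ≈ -111.78°.

≈ (56°S, 112°W)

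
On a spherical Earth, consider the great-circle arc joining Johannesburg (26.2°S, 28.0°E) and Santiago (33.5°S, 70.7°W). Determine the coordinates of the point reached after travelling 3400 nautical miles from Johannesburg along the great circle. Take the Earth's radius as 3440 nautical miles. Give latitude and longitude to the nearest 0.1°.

Write both endpoints as unit vectors p₁, p₂ with components (cos φ cos λ, cos φ sin λ, sin φ).
The central angle between the endpoints is δ = arccos(p₁·p₂) ≈ 1.440 rad (82.5°). The total great-circle distance is δ·R ≈ 1.440 × 3440 ≈ 4953 nmi, so the target fraction is f = 3400/4953 ≈ 0.686.
Interpolate at f ≈ 0.686 with slerp weights a = sin((1−f)δ)/sin δ ≈ 0.440, b = sin(fδ)/sin δ ≈ 0.842.
p = a·p₁ + b·p₂ ≈ (0.581, -0.478, -0.659); φ = arcsin(p_z) ≈ -41.24°, λ = atan2(p_y, p_x) ≈ -39.43°.

≈ (41.2°S, 39.4°W)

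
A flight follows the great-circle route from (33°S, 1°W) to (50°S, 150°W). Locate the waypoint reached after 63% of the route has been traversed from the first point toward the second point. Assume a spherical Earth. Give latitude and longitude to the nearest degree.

Convert each endpoint to a unit vector on the sphere (x = cos φ cos λ, y = cos φ sin λ, z = sin φ).
The central angle between the endpoints is δ = arccos(p₁·p₂) ≈ 1.616 rad (92.6°).
Interpolate at f = 0.63 with slerp weights a = sin((1−f)δ)/sin δ ≈ 0.563, b = sin(fδ)/sin δ ≈ 0.852.
p = a·p₁ + b·p₂ ≈ (-0.002, -0.282, -0.959); φ = arcsin(p_z) ≈ -73.62°, λ = atan2(p_y, p_x) ≈ -90.36°.

≈ (74°S, 90°W)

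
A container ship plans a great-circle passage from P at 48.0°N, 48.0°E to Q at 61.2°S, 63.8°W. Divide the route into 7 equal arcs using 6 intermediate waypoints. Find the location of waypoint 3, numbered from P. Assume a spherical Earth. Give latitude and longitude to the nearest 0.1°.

Convert each endpoint to a unit vector on the sphere (x = cos φ cos λ, y = cos φ sin λ, z = sin φ).
The central angle between the endpoints is δ = arccos(p₁·p₂) ≈ 2.451 rad (140.4°).
Interpolate at f = 3/7 with slerp weights a = sin((1−f)δ)/sin δ ≈ 1.547, b = sin(fδ)/sin δ ≈ 1.362.
p = a·p₁ + b·p₂ ≈ (0.983, 0.181, -0.044); φ = arcsin(p_z) ≈ -2.51°, λ = atan2(p_y, p_x) ≈ 10.41°.

≈ 2.5°S, 10.4°E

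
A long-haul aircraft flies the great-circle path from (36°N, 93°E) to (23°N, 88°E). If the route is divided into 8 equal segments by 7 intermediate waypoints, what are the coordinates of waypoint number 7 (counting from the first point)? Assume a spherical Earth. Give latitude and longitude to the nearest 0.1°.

≈ (24.6°N, 88.6°E)

Write both endpoints as unit vectors p₁, p₂ with components (cos φ cos λ, cos φ sin λ, sin φ).
The central angle between the endpoints is δ = arccos(p₁·p₂) ≈ 0.239 rad (13.7°).
Interpolate at f = 7/8 with slerp weights a = sin((1−f)δ)/sin δ ≈ 0.126, b = sin(fδ)/sin δ ≈ 0.877.
p = a·p₁ + b·p₂ ≈ (0.023, 0.909, 0.417); φ = arcsin(p_z) ≈ 24.63°, λ = atan2(p_y, p_x) ≈ 88.56°.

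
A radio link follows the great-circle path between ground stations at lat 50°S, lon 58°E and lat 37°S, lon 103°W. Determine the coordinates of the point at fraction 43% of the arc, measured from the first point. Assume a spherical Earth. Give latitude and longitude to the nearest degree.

≈ lat 80°S, lon 22°W

Convert each endpoint to a unit vector on the sphere (x = cos φ cos λ, y = cos φ sin λ, z = sin φ).
The central angle between the endpoints is δ = arccos(p₁·p₂) ≈ 1.595 rad (91.4°).
Interpolate at f = 0.43 with slerp weights a = sin((1−f)δ)/sin δ ≈ 0.789, b = sin(fδ)/sin δ ≈ 0.634.
p = a·p₁ + b·p₂ ≈ (0.155, -0.063, -0.986); φ = arcsin(p_z) ≈ -80.37°, λ = atan2(p_y, p_x) ≈ -22.05°.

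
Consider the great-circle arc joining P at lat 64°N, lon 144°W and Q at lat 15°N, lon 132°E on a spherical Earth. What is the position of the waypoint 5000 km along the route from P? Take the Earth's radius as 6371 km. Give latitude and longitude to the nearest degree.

Convert each endpoint to a unit vector on the sphere (x = cos φ cos λ, y = cos φ sin λ, z = sin φ).
The central angle between the endpoints is δ = arccos(p₁·p₂) ≈ 1.290 rad (73.9°). The total great-circle distance is δ·R ≈ 1.290 × 6371 ≈ 8220 km, so the target fraction is f = 5000/8220 ≈ 0.608.
Interpolate at f ≈ 0.608 with slerp weights a = sin((1−f)δ)/sin δ ≈ 0.504, b = sin(fδ)/sin δ ≈ 0.735.
p = a·p₁ + b·p₂ ≈ (-0.654, 0.398, 0.643); φ = arcsin(p_z) ≈ 40.03°, λ = atan2(p_y, p_x) ≈ 148.67°.

≈ lat 40°N, lon 149°E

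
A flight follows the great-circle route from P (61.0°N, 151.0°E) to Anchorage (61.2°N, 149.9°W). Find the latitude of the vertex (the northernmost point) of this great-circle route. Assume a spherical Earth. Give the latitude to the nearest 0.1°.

≈ 64.3°N

The great circle lies in the plane with unit normal n̂ = (p₁ × p₂)/|p₁ × p₂|.
Here n̂_z ≈ +0.433; the vertex latitude is φ_max = arccos|n̂_z| ≈ 64.3°.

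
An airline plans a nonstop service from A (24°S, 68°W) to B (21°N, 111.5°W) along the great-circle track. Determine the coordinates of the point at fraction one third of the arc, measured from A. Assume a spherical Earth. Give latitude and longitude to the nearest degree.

≈ (9°S, 83°W)

The haversine formula gives a central angle δ ≈ 1.078 rad (61.8°) between the endpoints.
Interpolate at f = 1/3 with slerp weights a = sin((1−f)δ)/sin δ ≈ 0.747, b = sin(fδ)/sin δ ≈ 0.399.
p = a·p₁ + b·p₂ ≈ (0.119, -0.980, -0.161); φ = arcsin(p_z) ≈ -9.26°, λ = atan2(p_y, p_x) ≈ -83.06°.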